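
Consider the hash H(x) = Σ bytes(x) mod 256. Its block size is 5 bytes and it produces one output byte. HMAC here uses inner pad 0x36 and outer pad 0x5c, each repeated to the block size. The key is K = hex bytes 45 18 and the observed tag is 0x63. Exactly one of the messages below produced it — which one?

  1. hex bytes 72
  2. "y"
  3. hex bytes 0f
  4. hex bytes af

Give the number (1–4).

4

Key hex bytes 45 18 is 2 bytes ≤ B = 5; zero-pad to 5 bytes: K' = 45 18 00 00 00.
K' ⊕ ipad = 73 2e 36 36 36; K' ⊕ opad = 19 44 5c 5c 5c.
m1: inner = H(73 2e 36 36 36 72) = b5; tag = H(19 44 5c 5c 5c b5) = 26
m2: inner = H(73 2e 36 36 36 79) = bc; tag = H(19 44 5c 5c 5c bc) = 2d
m3: inner = H(73 2e 36 36 36 0f) = 52; tag = H(19 44 5c 5c 5c 52) = c3
m4: inner = H(73 2e 36 36 36 af) = f2; tag = H(19 44 5c 5c 5c f2) = 63 ← matches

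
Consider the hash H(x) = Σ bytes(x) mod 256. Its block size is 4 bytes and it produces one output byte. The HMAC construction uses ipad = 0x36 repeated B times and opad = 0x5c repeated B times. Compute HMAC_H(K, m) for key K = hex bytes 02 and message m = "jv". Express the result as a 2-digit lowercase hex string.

28

Key hex bytes 02 is 1 byte ≤ B = 4; zero-pad to 4 bytes: K' = 02 00 00 00.
K' ⊕ ipad = 34 36 36 36.  K' ⊕ opad = 5e 5c 5c 5c.
Inner input = (K'⊕ipad) ∥ m = 34 36 36 36 ∥ 6a 76.
Inner hash: sum = 52+54+54+54+106+118 = 438; mod 256 = 182 → b6.
Outer input = (K'⊕opad) ∥ inner = 5e 5c 5c 5c ∥ b6.
Outer hash (tag): sum = 94+92+92+92+182 = 552; mod 256 = 40 → 28.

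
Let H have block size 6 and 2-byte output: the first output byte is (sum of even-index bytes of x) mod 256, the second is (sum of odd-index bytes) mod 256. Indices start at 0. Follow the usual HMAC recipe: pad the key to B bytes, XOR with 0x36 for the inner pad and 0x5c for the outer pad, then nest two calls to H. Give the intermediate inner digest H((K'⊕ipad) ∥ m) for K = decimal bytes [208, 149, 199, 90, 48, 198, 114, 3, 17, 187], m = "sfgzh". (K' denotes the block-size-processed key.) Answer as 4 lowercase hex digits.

Key decimal bytes [208, 149, 199, 90, 48, 198, 114, 3, 17, 187] = d0 95 c7 5a 30 c6 72 03 11 bb is 10 bytes > B = 6, so hash it first: H(key) = 4a 73, then zero-pad to 6 bytes: K' = 4a 73 00 00 00 00.
K' ⊕ ipad = 7c 45 36 36 36 36.
Inner input = 7c 45 36 36 36 36 ∥ 73 66 67 7a 68.
Inner hash: even-index sum = 554 mod 256 = 42; odd-index sum = 401 mod 256 = 145 → 2a 91.

2a91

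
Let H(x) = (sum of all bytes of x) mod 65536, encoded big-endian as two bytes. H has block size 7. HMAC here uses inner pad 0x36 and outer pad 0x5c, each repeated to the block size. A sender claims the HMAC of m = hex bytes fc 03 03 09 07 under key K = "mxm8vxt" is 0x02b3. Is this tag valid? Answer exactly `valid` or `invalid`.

Key "mxm8vxt" = 6d 78 6d 38 76 78 74 is exactly B = 7 bytes: K' = 6d 78 6d 38 76 78 74.
K' ⊕ ipad = 5b 4e 5b 0e 40 4e 42; K' ⊕ opad = 31 24 31 64 2a 24 28.
Inner hash: sum = 91+78+91+14+64+78+66+252+3+3+9+7 = 756 → 02 f4.
Outer hash (recomputed tag): sum = 49+36+49+100+42+36+40+2+244 = 598 → 02 56.
Recomputed tag = 0256; claimed = 02b3 → mismatch.

invalid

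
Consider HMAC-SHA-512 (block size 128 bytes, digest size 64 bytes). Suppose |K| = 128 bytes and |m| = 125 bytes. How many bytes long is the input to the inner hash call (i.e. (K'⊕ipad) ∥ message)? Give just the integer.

Key is 128 ≤ 128 bytes, zero-padded: |K'| = 128.
Inner input = (K'⊕ipad) ∥ m → 128 + 125 = 253 bytes.

253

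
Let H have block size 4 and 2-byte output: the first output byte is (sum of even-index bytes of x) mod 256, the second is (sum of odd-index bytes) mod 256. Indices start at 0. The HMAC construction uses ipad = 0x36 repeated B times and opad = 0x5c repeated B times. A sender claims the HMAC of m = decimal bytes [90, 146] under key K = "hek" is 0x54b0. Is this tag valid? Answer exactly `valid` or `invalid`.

Key "hek" = 68 65 6b is 3 bytes ≤ B = 4; zero-pad to 4 bytes: K' = 68 65 6b 00.
K' ⊕ ipad = 5e 53 5d 36; K' ⊕ opad = 34 39 37 5c.
Inner hash: even-index sum = 277 mod 256 = 21; odd-index sum = 283 mod 256 = 27 → 15 1b.
Outer hash (recomputed tag): even-index sum = 128 mod 256 = 128; odd-index sum = 176 mod 256 = 176 → 80 b0.
Recomputed tag = 80b0; claimed = 54b0 → mismatch.

invalid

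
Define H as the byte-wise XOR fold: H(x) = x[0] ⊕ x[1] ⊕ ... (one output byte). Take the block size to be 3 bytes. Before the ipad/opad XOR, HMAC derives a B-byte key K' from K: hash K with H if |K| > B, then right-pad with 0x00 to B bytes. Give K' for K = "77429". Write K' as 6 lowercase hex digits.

|K| = 5 > B = 3, so first hash the key.
H(K): XOR 37⊕37⊕34⊕32⊕39 = 3f.
Zero-pad H(K) = 3f to 3 bytes: K' = 3f 00 00.

3f0000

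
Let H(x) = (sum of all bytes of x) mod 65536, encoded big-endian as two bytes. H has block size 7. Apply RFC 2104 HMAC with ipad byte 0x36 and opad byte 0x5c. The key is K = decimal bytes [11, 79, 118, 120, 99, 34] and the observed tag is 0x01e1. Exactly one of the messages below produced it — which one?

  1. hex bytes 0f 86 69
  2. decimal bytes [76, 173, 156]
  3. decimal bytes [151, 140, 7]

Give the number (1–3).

3

Key decimal bytes [11, 79, 118, 120, 99, 34] = 0b 4f 76 78 63 22 is 6 bytes ≤ B = 7; zero-pad to 7 bytes: K' = 0b 4f 76 78 63 22 00.
K' ⊕ ipad = 3d 79 40 4e 55 14 36; K' ⊕ opad = 57 13 2a 24 3f 7e 5c.
m1: inner = H(3d 79 40 4e 55 14 36 0f 86 69) = 02 e1; tag = H(57 13 2a 24 3f 7e 5c 02 e1) = 02b4
m2: inner = H(3d 79 40 4e 55 14 36 4c ad 9c) = 03 78; tag = H(57 13 2a 24 3f 7e 5c 03 78) = 024c
m3: inner = H(3d 79 40 4e 55 14 36 97 8c 07) = 03 0d; tag = H(57 13 2a 24 3f 7e 5c 03 0d) = 01e1 ← matches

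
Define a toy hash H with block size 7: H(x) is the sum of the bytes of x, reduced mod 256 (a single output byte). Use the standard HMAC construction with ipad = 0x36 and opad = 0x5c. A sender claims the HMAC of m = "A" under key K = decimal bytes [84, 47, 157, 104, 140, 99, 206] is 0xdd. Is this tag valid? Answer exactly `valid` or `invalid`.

Key decimal bytes [84, 47, 157, 104, 140, 99, 206] = 54 2f 9d 68 8c 63 ce is exactly B = 7 bytes: K' = 54 2f 9d 68 8c 63 ce.
K' ⊕ ipad = 62 19 ab 5e ba 55 f8; K' ⊕ opad = 08 73 c1 34 d0 3f 92.
Inner hash: sum = 98+25+171+94+186+85+248+65 = 972; mod 256 = 204 → cc.
Outer hash (recomputed tag): sum = 8+115+193+52+208+63+146+204 = 989; mod 256 = 221 → dd.
Recomputed tag = dd; claimed = dd → match.

valid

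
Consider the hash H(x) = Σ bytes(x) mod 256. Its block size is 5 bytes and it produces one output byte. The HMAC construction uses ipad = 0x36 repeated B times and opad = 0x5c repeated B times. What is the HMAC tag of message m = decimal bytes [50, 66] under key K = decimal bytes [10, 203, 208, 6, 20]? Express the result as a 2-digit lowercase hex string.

Key decimal bytes [10, 203, 208, 6, 20] = 0a cb d0 06 14 is exactly B = 5 bytes: K' = 0a cb d0 06 14.
K' ⊕ ipad = 3c fd e6 30 22.  K' ⊕ opad = 56 97 8c 5a 48.
Inner input = (K'⊕ipad) ∥ m = 3c fd e6 30 22 ∥ 32 42.
Inner hash: sum = 60+253+230+48+34+50+66 = 741; mod 256 = 229 → e5.
Outer input = (K'⊕opad) ∥ inner = 56 97 8c 5a 48 ∥ e5.
Outer hash (tag): sum = 86+151+140+90+72+229 = 768; mod 256 = 0 → 00.

00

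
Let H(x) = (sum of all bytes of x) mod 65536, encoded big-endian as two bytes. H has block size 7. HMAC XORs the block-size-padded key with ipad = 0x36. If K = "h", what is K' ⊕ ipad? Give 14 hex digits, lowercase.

5e363636363636

Key "h" = 68 is 1 byte ≤ B = 7; zero-pad to 7 bytes: K' = 68 00 00 00 00 00 00.
XOR each byte with 0x36: 68⊕36=5e, 00⊕36=36, 00⊕36=36, 00⊕36=36, 00⊕36=36, 00⊕36=36, 00⊕36=36.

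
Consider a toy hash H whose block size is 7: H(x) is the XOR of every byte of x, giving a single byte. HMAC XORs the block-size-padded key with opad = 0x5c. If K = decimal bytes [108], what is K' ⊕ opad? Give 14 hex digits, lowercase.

305c5c5c5c5c5c

Key decimal bytes [108] = 6c is 1 byte ≤ B = 7; zero-pad to 7 bytes: K' = 6c 00 00 00 00 00 00.
XOR each byte with 0x5c: 6c⊕5c=30, 00⊕5c=5c, 00⊕5c=5c, 00⊕5c=5c, 00⊕5c=5c, 00⊕5c=5c, 00⊕5c=5c.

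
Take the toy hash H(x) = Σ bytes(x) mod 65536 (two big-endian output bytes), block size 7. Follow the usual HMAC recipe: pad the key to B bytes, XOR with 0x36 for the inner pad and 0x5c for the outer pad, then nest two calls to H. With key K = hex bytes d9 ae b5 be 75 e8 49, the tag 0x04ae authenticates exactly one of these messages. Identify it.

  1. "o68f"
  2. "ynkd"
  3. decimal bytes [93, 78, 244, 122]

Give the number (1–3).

Key hex bytes d9 ae b5 be 75 e8 49 is exactly B = 7 bytes: K' = d9 ae b5 be 75 e8 49.
K' ⊕ ipad = ef 98 83 88 43 de 7f; K' ⊕ opad = 85 f2 e9 e2 29 b4 15.
m1: inner = H(ef 98 83 88 43 de 7f 6f 36 38 66) = 05 75; tag = H(85 f2 e9 e2 29 b4 15 05 75) = 04ae ← matches
m2: inner = H(ef 98 83 88 43 de 7f 79 6e 6b 64) = 05 e8; tag = H(85 f2 e9 e2 29 b4 15 05 e8) = 0521
m3: inner = H(ef 98 83 88 43 de 7f 5d 4e f4 7a) = 06 4b; tag = H(85 f2 e9 e2 29 b4 15 06 4b) = 0485

1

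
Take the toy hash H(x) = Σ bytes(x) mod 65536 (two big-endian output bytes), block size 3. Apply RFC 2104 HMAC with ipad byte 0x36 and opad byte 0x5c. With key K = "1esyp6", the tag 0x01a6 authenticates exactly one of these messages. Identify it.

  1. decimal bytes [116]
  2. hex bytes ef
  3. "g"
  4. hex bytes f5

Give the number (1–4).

Key "1esyp6" = 31 65 73 79 70 36 is 6 bytes > B = 3, so hash it first: H(key) = 02 28, then zero-pad to 3 bytes: K' = 02 28 00.
K' ⊕ ipad = 34 1e 36; K' ⊕ opad = 5e 74 5c.
m1: inner = H(34 1e 36 74) = 00 fc; tag = H(5e 74 5c 00 fc) = 022a
m2: inner = H(34 1e 36 ef) = 01 77; tag = H(5e 74 5c 01 77) = 01a6 ← matches
m3: inner = H(34 1e 36 67) = 00 ef; tag = H(5e 74 5c 00 ef) = 021d
m4: inner = H(34 1e 36 f5) = 01 7d; tag = H(5e 74 5c 01 7d) = 01ac

2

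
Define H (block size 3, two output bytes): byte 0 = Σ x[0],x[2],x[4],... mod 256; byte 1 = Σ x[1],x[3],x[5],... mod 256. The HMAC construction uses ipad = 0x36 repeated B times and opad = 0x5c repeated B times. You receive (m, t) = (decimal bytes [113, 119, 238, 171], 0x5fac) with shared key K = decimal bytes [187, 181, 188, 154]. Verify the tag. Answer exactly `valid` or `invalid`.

Key decimal bytes [187, 181, 188, 154] = bb b5 bc 9a is 4 bytes > B = 3, so hash it first: H(key) = 77 4f, then zero-pad to 3 bytes: K' = 77 4f 00.
K' ⊕ ipad = 41 79 36; K' ⊕ opad = 2b 13 5c.
Inner hash: even-index sum = 409 mod 256 = 153; odd-index sum = 472 mod 256 = 216 → 99 d8.
Outer hash (recomputed tag): even-index sum = 351 mod 256 = 95; odd-index sum = 172 mod 256 = 172 → 5f ac.
Recomputed tag = 5fac; claimed = 5fac → match.

valid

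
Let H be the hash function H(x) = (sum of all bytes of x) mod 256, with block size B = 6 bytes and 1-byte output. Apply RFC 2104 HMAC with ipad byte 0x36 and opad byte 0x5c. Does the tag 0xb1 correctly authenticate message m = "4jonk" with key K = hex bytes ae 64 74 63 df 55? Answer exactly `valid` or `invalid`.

Key hex bytes ae 64 74 63 df 55 is exactly B = 6 bytes: K' = ae 64 74 63 df 55.
K' ⊕ ipad = 98 52 42 55 e9 63; K' ⊕ opad = f2 38 28 3f 83 09.
Inner hash: sum = 152+82+66+85+233+99+52+106+111+110+107 = 1203; mod 256 = 179 → b3.
Outer hash (recomputed tag): sum = 242+56+40+63+131+9+179 = 720; mod 256 = 208 → d0.
Recomputed tag = d0; claimed = b1 → mismatch.

invalid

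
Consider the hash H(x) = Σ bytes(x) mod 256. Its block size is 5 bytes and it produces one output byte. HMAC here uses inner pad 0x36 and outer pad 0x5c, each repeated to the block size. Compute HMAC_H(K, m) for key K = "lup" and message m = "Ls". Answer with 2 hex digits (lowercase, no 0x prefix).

4b

Key "lup" = 6c 75 70 is 3 bytes ≤ B = 5; zero-pad to 5 bytes: K' = 6c 75 70 00 00.
K' ⊕ ipad = 5a 43 46 36 36.  K' ⊕ opad = 30 29 2c 5c 5c.
Inner input = (K'⊕ipad) ∥ m = 5a 43 46 36 36 ∥ 4c 73.
Inner hash: sum = 90+67+70+54+54+76+115 = 526; mod 256 = 14 → 0e.
Outer input = (K'⊕opad) ∥ inner = 30 29 2c 5c 5c ∥ 0e.
Outer hash (tag): sum = 48+41+44+92+92+14 = 331; mod 256 = 75 → 4b.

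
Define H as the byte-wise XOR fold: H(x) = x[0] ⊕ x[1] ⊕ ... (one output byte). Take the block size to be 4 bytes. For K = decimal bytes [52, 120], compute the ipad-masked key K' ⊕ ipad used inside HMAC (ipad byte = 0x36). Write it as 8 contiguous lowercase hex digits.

Key decimal bytes [52, 120] = 34 78 is 2 bytes ≤ B = 4; zero-pad to 4 bytes: K' = 34 78 00 00.
XOR each byte with 0x36: 34⊕36=02, 78⊕36=4e, 00⊕36=36, 00⊕36=36.

024e3636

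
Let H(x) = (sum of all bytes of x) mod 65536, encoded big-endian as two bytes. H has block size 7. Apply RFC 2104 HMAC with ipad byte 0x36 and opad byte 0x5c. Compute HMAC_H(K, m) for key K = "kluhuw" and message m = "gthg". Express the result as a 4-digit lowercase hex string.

0233

Key "kluhuw" = 6b 6c 75 68 75 77 is 6 bytes ≤ B = 7; zero-pad to 7 bytes: K' = 6b 6c 75 68 75 77 00.
K' ⊕ ipad = 5d 5a 43 5e 43 41 36.  K' ⊕ opad = 37 30 29 34 29 2b 5c.
Inner input = (K'⊕ipad) ∥ m = 5d 5a 43 5e 43 41 36 ∥ 67 74 68 67.
Inner hash: sum = 93+90+67+94+67+65+54+103+116+104+103 = 956 → 03 bc.
Outer input = (K'⊕opad) ∥ inner = 37 30 29 34 29 2b 5c ∥ 03 bc.
Outer hash (tag): sum = 55+48+41+52+41+43+92+3+188 = 563 → 02 33.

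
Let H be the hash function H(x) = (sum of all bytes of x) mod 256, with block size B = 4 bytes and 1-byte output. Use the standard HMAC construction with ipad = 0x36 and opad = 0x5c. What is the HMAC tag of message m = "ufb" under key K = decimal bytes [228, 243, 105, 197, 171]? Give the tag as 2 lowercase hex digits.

Key decimal bytes [228, 243, 105, 197, 171] = e4 f3 69 c5 ab is 5 bytes > B = 4, so hash it first: H(key) = b0, then zero-pad to 4 bytes: K' = b0 00 00 00.
K' ⊕ ipad = 86 36 36 36.  K' ⊕ opad = ec 5c 5c 5c.
Inner input = (K'⊕ipad) ∥ m = 86 36 36 36 ∥ 75 66 62.
Inner hash: sum = 134+54+54+54+117+102+98 = 613; mod 256 = 101 → 65.
Outer input = (K'⊕opad) ∥ inner = ec 5c 5c 5c ∥ 65.
Outer hash (tag): sum = 236+92+92+92+101 = 613; mod 256 = 101 → 65.

65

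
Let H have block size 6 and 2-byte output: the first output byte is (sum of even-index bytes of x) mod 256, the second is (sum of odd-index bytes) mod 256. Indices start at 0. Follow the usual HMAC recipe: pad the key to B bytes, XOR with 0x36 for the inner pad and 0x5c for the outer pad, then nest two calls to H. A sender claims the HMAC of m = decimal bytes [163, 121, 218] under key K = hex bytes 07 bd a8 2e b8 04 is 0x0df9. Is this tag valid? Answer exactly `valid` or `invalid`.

valid

Key hex bytes 07 bd a8 2e b8 04 is exactly B = 6 bytes: K' = 07 bd a8 2e b8 04.
K' ⊕ ipad = 31 8b 9e 18 8e 32; K' ⊕ opad = 5b e1 f4 72 e4 58.
Inner hash: even-index sum = 730 mod 256 = 218; odd-index sum = 334 mod 256 = 78 → da 4e.
Outer hash (recomputed tag): even-index sum = 781 mod 256 = 13; odd-index sum = 505 mod 256 = 249 → 0d f9.
Recomputed tag = 0df9; claimed = 0df9 → match.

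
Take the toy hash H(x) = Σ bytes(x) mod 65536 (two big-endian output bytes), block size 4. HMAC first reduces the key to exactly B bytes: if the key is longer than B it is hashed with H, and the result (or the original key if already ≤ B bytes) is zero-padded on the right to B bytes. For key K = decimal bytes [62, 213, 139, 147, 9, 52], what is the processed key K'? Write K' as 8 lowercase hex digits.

|K| = 6 > B = 4, so first hash the key.
H(K): sum = 62+213+139+147+9+52 = 622 → 02 6e.
Zero-pad H(K) = 02 6e to 4 bytes: K' = 02 6e 00 00.

026e0000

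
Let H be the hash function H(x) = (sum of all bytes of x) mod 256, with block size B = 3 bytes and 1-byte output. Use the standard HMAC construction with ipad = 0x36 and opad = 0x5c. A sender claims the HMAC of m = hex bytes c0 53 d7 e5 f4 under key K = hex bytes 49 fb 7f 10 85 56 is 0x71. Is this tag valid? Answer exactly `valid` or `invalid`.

Key hex bytes 49 fb 7f 10 85 56 is 6 bytes > B = 3, so hash it first: H(key) = ae, then zero-pad to 3 bytes: K' = ae 00 00.
K' ⊕ ipad = 98 36 36; K' ⊕ opad = f2 5c 5c.
Inner hash: sum = 152+54+54+192+83+215+229+244 = 1223; mod 256 = 199 → c7.
Outer hash (recomputed tag): sum = 242+92+92+199 = 625; mod 256 = 113 → 71.
Recomputed tag = 71; claimed = 71 → match.

valid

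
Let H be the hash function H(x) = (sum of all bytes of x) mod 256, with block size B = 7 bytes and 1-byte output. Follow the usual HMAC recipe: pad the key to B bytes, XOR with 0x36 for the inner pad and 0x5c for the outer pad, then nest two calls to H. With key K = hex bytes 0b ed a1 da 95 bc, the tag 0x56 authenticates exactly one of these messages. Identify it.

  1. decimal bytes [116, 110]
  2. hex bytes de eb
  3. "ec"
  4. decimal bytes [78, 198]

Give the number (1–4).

3

Key hex bytes 0b ed a1 da 95 bc is 6 bytes ≤ B = 7; zero-pad to 7 bytes: K' = 0b ed a1 da 95 bc 00.
K' ⊕ ipad = 3d db 97 ec a3 8a 36; K' ⊕ opad = 57 b1 fd 86 c9 e0 5c.
m1: inner = H(3d db 97 ec a3 8a 36 74 6e) = e0; tag = H(57 b1 fd 86 c9 e0 5c e0) = 70
m2: inner = H(3d db 97 ec a3 8a 36 de eb) = c7; tag = H(57 b1 fd 86 c9 e0 5c c7) = 57
m3: inner = H(3d db 97 ec a3 8a 36 65 63) = c6; tag = H(57 b1 fd 86 c9 e0 5c c6) = 56 ← matches
m4: inner = H(3d db 97 ec a3 8a 36 4e c6) = 12; tag = H(57 b1 fd 86 c9 e0 5c 12) = a2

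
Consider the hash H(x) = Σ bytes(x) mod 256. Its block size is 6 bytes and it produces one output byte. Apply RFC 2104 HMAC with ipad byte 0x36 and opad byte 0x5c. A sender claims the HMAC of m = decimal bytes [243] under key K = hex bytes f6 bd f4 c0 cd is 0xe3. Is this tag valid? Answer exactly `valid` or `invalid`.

Key hex bytes f6 bd f4 c0 cd is 5 bytes ≤ B = 6; zero-pad to 6 bytes: K' = f6 bd f4 c0 cd 00.
K' ⊕ ipad = c0 8b c2 f6 fb 36; K' ⊕ opad = aa e1 a8 9c 91 5c.
Inner hash: sum = 192+139+194+246+251+54+243 = 1319; mod 256 = 39 → 27.
Outer hash (recomputed tag): sum = 170+225+168+156+145+92+39 = 995; mod 256 = 227 → e3.
Recomputed tag = e3; claimed = e3 → match.

valid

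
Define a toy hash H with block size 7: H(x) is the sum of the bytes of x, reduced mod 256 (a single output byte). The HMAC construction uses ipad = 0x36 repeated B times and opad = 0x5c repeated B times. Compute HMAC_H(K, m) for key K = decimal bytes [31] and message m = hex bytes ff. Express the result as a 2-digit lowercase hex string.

d7

Key decimal bytes [31] = 1f is 1 byte ≤ B = 7; zero-pad to 7 bytes: K' = 1f 00 00 00 00 00 00.
K' ⊕ ipad = 29 36 36 36 36 36 36.  K' ⊕ opad = 43 5c 5c 5c 5c 5c 5c.
Inner input = (K'⊕ipad) ∥ m = 29 36 36 36 36 36 36 ∥ ff.
Inner hash: sum = 41+54+54+54+54+54+54+255 = 620; mod 256 = 108 → 6c.
Outer input = (K'⊕opad) ∥ inner = 43 5c 5c 5c 5c 5c 5c ∥ 6c.
Outer hash (tag): sum = 67+92+92+92+92+92+92+108 = 727; mod 256 = 215 → d7.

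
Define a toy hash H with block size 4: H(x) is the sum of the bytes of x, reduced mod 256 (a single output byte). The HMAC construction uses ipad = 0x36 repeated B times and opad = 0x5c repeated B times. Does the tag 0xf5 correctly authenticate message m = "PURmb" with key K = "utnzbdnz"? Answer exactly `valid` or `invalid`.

invalid

Key "utnzbdnz" = 75 74 6e 7a 62 64 6e 7a is 8 bytes > B = 4, so hash it first: H(key) = 7f, then zero-pad to 4 bytes: K' = 7f 00 00 00.
K' ⊕ ipad = 49 36 36 36; K' ⊕ opad = 23 5c 5c 5c.
Inner hash: sum = 73+54+54+54+80+85+82+109+98 = 689; mod 256 = 177 → b1.
Outer hash (recomputed tag): sum = 35+92+92+92+177 = 488; mod 256 = 232 → e8.
Recomputed tag = e8; claimed = f5 → mismatch.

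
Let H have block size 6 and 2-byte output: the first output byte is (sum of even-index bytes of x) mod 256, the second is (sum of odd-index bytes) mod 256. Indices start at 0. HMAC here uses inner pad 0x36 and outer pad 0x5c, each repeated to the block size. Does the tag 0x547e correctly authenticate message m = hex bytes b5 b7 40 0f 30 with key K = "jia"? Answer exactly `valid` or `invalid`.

invalid

Key "jia" = 6a 69 61 is 3 bytes ≤ B = 6; zero-pad to 6 bytes: K' = 6a 69 61 00 00 00.
K' ⊕ ipad = 5c 5f 57 36 36 36; K' ⊕ opad = 36 35 3d 5c 5c 5c.
Inner hash: even-index sum = 526 mod 256 = 14; odd-index sum = 401 mod 256 = 145 → 0e 91.
Outer hash (recomputed tag): even-index sum = 221 mod 256 = 221; odd-index sum = 382 mod 256 = 126 → dd 7e.
Recomputed tag = dd7e; claimed = 547e → mismatch.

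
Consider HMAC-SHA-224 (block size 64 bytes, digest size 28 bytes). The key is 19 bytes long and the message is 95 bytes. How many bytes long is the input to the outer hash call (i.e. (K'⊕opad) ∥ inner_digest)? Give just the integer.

Key is 19 ≤ 64 bytes, zero-padded: |K'| = 64.
Outer input = (K'⊕opad) ∥ H(inner) → 64 + 28 = 92 bytes.

92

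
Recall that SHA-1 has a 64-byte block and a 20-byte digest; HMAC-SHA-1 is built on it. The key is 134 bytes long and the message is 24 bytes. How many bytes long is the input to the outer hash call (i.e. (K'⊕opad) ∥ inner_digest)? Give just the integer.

84

Key is 134 > 64 bytes, so it is hashed to 20 bytes then zero-padded to 64: |K'| = 64.
Outer input = (K'⊕opad) ∥ H(inner) → 64 + 20 = 84 bytes.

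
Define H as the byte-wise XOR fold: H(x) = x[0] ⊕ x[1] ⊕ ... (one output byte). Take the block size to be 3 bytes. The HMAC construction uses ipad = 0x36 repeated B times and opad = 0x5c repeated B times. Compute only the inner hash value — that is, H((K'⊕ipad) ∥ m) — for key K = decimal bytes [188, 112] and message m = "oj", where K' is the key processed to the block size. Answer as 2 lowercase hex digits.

Key decimal bytes [188, 112] = bc 70 is 2 bytes ≤ B = 3; zero-pad to 3 bytes: K' = bc 70 00.
K' ⊕ ipad = 8a 46 36.
Inner input = 8a 46 36 ∥ 6f 6a.
Inner hash: XOR 8a⊕46⊕36⊕6f⊕6a = ff.

ff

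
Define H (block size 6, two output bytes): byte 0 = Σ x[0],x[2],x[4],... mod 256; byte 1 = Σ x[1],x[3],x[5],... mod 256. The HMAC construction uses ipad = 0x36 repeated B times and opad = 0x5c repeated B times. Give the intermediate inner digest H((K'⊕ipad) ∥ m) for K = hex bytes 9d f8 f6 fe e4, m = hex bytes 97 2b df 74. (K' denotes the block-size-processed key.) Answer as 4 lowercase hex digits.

b36b

Key hex bytes 9d f8 f6 fe e4 is 5 bytes ≤ B = 6; zero-pad to 6 bytes: K' = 9d f8 f6 fe e4 00.
K' ⊕ ipad = ab ce c0 c8 d2 36.
Inner input = ab ce c0 c8 d2 36 ∥ 97 2b df 74.
Inner hash: even-index sum = 947 mod 256 = 179; odd-index sum = 619 mod 256 = 107 → b3 6b.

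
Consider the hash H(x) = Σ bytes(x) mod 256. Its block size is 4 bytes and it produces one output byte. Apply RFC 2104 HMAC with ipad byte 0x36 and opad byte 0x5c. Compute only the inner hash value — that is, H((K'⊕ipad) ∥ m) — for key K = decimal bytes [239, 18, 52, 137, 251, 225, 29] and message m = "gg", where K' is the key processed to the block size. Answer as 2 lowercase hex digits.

Key decimal bytes [239, 18, 52, 137, 251, 225, 29] = ef 12 34 89 fb e1 1d is 7 bytes > B = 4, so hash it first: H(key) = b7, then zero-pad to 4 bytes: K' = b7 00 00 00.
K' ⊕ ipad = 81 36 36 36.
Inner input = 81 36 36 36 ∥ 67 67.
Inner hash: sum = 129+54+54+54+103+103 = 497; mod 256 = 241 → f1.

f1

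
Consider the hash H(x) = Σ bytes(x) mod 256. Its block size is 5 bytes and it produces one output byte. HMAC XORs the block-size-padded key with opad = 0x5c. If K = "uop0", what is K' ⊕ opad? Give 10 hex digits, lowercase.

29332c6c5c

Key "uop0" = 75 6f 70 30 is 4 bytes ≤ B = 5; zero-pad to 5 bytes: K' = 75 6f 70 30 00.
XOR each byte with 0x5c: 75⊕5c=29, 6f⊕5c=33, 70⊕5c=2c, 30⊕5c=6c, 00⊕5c=5c.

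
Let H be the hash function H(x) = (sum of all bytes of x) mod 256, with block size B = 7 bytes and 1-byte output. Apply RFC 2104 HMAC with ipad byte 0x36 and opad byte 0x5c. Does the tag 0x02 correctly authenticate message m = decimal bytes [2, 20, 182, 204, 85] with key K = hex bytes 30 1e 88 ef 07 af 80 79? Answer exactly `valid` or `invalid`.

Key hex bytes 30 1e 88 ef 07 af 80 79 is 8 bytes > B = 7, so hash it first: H(key) = 74, then zero-pad to 7 bytes: K' = 74 00 00 00 00 00 00.
K' ⊕ ipad = 42 36 36 36 36 36 36; K' ⊕ opad = 28 5c 5c 5c 5c 5c 5c.
Inner hash: sum = 66+54+54+54+54+54+54+2+20+182+204+85 = 883; mod 256 = 115 → 73.
Outer hash (recomputed tag): sum = 40+92+92+92+92+92+92+115 = 707; mod 256 = 195 → c3.
Recomputed tag = c3; claimed = 02 → mismatch.

invalid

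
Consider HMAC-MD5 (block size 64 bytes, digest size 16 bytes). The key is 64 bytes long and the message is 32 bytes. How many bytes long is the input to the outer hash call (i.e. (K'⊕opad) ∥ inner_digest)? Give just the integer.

Key is 64 ≤ 64 bytes, zero-padded: |K'| = 64.
Outer input = (K'⊕opad) ∥ H(inner) → 64 + 16 = 80 bytes.

80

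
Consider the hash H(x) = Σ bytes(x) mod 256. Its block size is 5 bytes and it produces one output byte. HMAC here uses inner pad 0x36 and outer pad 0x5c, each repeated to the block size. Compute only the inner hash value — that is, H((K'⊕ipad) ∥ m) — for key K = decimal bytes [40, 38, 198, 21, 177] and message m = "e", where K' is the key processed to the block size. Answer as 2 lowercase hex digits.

2d

Key decimal bytes [40, 38, 198, 21, 177] = 28 26 c6 15 b1 is exactly B = 5 bytes: K' = 28 26 c6 15 b1.
K' ⊕ ipad = 1e 10 f0 23 87.
Inner input = 1e 10 f0 23 87 ∥ 65.
Inner hash: sum = 30+16+240+35+135+101 = 557; mod 256 = 45 → 2d.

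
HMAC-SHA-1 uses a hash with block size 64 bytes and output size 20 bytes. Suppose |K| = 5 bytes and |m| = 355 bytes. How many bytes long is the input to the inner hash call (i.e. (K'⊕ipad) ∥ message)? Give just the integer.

Key is 5 ≤ 64 bytes, zero-padded: |K'| = 64.
Inner input = (K'⊕ipad) ∥ m → 64 + 355 = 419 bytes.

419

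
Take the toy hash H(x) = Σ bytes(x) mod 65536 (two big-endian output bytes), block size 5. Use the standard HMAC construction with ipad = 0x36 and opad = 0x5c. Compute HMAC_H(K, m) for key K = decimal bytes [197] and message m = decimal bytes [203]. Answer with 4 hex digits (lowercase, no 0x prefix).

02a1

Key decimal bytes [197] = c5 is 1 byte ≤ B = 5; zero-pad to 5 bytes: K' = c5 00 00 00 00.
K' ⊕ ipad = f3 36 36 36 36.  K' ⊕ opad = 99 5c 5c 5c 5c.
Inner input = (K'⊕ipad) ∥ m = f3 36 36 36 36 ∥ cb.
Inner hash: sum = 243+54+54+54+54+203 = 662 → 02 96.
Outer input = (K'⊕opad) ∥ inner = 99 5c 5c 5c 5c ∥ 02 96.
Outer hash (tag): sum = 153+92+92+92+92+2+150 = 673 → 02 a1.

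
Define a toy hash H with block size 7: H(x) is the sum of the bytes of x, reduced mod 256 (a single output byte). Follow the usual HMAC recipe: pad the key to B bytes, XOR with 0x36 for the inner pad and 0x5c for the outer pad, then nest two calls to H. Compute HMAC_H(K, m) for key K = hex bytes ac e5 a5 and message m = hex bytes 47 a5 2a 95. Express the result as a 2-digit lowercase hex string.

Key hex bytes ac e5 a5 is 3 bytes ≤ B = 7; zero-pad to 7 bytes: K' = ac e5 a5 00 00 00 00.
K' ⊕ ipad = 9a d3 93 36 36 36 36.  K' ⊕ opad = f0 b9 f9 5c 5c 5c 5c.
Inner input = (K'⊕ipad) ∥ m = 9a d3 93 36 36 36 36 ∥ 47 a5 2a 95.
Inner hash: sum = 154+211+147+54+54+54+54+71+165+42+149 = 1155; mod 256 = 131 → 83.
Outer input = (K'⊕opad) ∥ inner = f0 b9 f9 5c 5c 5c 5c ∥ 83.
Outer hash (tag): sum = 240+185+249+92+92+92+92+131 = 1173; mod 256 = 149 → 95.

95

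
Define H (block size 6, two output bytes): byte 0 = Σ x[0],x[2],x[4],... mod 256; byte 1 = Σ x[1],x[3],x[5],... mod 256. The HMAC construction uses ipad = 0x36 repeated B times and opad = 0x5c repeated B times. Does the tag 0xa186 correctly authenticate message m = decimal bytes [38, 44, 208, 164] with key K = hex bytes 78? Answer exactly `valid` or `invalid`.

Key hex bytes 78 is 1 byte ≤ B = 6; zero-pad to 6 bytes: K' = 78 00 00 00 00 00.
K' ⊕ ipad = 4e 36 36 36 36 36; K' ⊕ opad = 24 5c 5c 5c 5c 5c.
Inner hash: even-index sum = 432 mod 256 = 176; odd-index sum = 370 mod 256 = 114 → b0 72.
Outer hash (recomputed tag): even-index sum = 396 mod 256 = 140; odd-index sum = 390 mod 256 = 134 → 8c 86.
Recomputed tag = 8c86; claimed = a186 → mismatch.

invalid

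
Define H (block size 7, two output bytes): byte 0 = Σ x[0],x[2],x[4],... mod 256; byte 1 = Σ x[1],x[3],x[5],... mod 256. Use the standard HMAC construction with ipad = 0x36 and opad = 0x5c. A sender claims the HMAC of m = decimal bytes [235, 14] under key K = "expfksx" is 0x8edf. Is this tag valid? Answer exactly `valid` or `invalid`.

Key "expfksx" = 65 78 70 66 6b 73 78 is exactly B = 7 bytes: K' = 65 78 70 66 6b 73 78.
K' ⊕ ipad = 53 4e 46 50 5d 45 4e; K' ⊕ opad = 39 24 2c 3a 37 2f 24.
Inner hash: even-index sum = 338 mod 256 = 82; odd-index sum = 462 mod 256 = 206 → 52 ce.
Outer hash (recomputed tag): even-index sum = 398 mod 256 = 142; odd-index sum = 223 mod 256 = 223 → 8e df.
Recomputed tag = 8edf; claimed = 8edf → match.

valid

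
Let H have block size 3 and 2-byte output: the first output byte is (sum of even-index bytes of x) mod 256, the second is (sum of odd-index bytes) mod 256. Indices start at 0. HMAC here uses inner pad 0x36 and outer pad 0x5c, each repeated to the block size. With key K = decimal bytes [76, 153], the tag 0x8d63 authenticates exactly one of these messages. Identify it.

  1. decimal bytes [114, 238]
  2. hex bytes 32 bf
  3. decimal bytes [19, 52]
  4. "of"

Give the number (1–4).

1

Key decimal bytes [76, 153] = 4c 99 is 2 bytes ≤ B = 3; zero-pad to 3 bytes: K' = 4c 99 00.
K' ⊕ ipad = 7a af 36; K' ⊕ opad = 10 c5 5c.
m1: inner = H(7a af 36 72 ee) = 9e 21; tag = H(10 c5 5c 9e 21) = 8d63 ← matches
m2: inner = H(7a af 36 32 bf) = 6f e1; tag = H(10 c5 5c 6f e1) = 4d34
m3: inner = H(7a af 36 13 34) = e4 c2; tag = H(10 c5 5c e4 c2) = 2ea9
m4: inner = H(7a af 36 6f 66) = 16 1e; tag = H(10 c5 5c 16 1e) = 8adb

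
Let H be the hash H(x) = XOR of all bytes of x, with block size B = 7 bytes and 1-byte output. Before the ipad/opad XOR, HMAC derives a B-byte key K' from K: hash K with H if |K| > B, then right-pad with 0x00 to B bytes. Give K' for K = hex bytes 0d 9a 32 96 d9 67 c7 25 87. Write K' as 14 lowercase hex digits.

|K| = 9 > B = 7, so first hash the key.
H(K): XOR 0d⊕9a⊕32⊕96⊕d9⊕67⊕c7⊕25⊕87 = e8.
Zero-pad H(K) = e8 to 7 bytes: K' = e8 00 00 00 00 00 00.

e8000000000000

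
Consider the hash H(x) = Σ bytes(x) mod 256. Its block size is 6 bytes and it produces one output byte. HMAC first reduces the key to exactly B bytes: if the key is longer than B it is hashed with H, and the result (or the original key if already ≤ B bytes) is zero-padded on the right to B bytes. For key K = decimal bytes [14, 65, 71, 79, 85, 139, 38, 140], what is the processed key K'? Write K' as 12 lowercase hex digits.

|K| = 8 > B = 6, so first hash the key.
H(K): sum = 14+65+71+79+85+139+38+140 = 631; mod 256 = 119 → 77.
Zero-pad H(K) = 77 to 6 bytes: K' = 77 00 00 00 00 00.

770000000000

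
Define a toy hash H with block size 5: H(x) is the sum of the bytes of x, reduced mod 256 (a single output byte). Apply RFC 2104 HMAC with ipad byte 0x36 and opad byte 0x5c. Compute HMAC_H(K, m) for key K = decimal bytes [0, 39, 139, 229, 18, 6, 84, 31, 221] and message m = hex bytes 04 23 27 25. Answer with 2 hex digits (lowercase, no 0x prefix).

Key decimal bytes [0, 39, 139, 229, 18, 6, 84, 31, 221] = 00 27 8b e5 12 06 54 1f dd is 9 bytes > B = 5, so hash it first: H(key) = ff, then zero-pad to 5 bytes: K' = ff 00 00 00 00.
K' ⊕ ipad = c9 36 36 36 36.  K' ⊕ opad = a3 5c 5c 5c 5c.
Inner input = (K'⊕ipad) ∥ m = c9 36 36 36 36 ∥ 04 23 27 25.
Inner hash: sum = 201+54+54+54+54+4+35+39+37 = 532; mod 256 = 20 → 14.
Outer input = (K'⊕opad) ∥ inner = a3 5c 5c 5c 5c ∥ 14.
Outer hash (tag): sum = 163+92+92+92+92+20 = 551; mod 256 = 39 → 27.

27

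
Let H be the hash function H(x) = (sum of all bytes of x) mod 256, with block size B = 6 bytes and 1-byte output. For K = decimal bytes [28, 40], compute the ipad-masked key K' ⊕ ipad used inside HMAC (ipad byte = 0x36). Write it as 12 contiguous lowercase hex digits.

2a1e36363636

Key decimal bytes [28, 40] = 1c 28 is 2 bytes ≤ B = 6; zero-pad to 6 bytes: K' = 1c 28 00 00 00 00.
XOR each byte with 0x36: 1c⊕36=2a, 28⊕36=1e, 00⊕36=36, 00⊕36=36, 00⊕36=36, 00⊕36=36.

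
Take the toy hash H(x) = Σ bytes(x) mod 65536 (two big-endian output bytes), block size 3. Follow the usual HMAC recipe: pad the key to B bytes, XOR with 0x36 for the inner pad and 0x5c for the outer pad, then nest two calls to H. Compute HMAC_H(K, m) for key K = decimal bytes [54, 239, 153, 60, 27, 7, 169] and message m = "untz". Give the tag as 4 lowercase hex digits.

0184

Key decimal bytes [54, 239, 153, 60, 27, 7, 169] = 36 ef 99 3c 1b 07 a9 is 7 bytes > B = 3, so hash it first: H(key) = 02 c5, then zero-pad to 3 bytes: K' = 02 c5 00.
K' ⊕ ipad = 34 f3 36.  K' ⊕ opad = 5e 99 5c.
Inner input = (K'⊕ipad) ∥ m = 34 f3 36 ∥ 75 6e 74 7a.
Inner hash: sum = 52+243+54+117+110+116+122 = 814 → 03 2e.
Outer input = (K'⊕opad) ∥ inner = 5e 99 5c ∥ 03 2e.
Outer hash (tag): sum = 94+153+92+3+46 = 388 → 01 84.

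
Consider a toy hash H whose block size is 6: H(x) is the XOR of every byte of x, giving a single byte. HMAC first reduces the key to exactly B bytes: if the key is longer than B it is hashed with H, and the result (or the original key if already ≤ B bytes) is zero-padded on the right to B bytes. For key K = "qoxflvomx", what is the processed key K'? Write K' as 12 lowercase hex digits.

|K| = 9 > B = 6, so first hash the key.
H(K): XOR 71⊕6f⊕78⊕66⊕6c⊕76⊕6f⊕6d⊕78 = 60.
Zero-pad H(K) = 60 to 6 bytes: K' = 60 00 00 00 00 00.

600000000000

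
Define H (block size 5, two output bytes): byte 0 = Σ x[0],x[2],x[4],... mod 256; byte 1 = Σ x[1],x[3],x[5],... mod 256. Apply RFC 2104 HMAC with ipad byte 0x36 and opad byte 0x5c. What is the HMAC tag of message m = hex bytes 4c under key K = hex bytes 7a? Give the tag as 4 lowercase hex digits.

Key hex bytes 7a is 1 byte ≤ B = 5; zero-pad to 5 bytes: K' = 7a 00 00 00 00.
K' ⊕ ipad = 4c 36 36 36 36.  K' ⊕ opad = 26 5c 5c 5c 5c.
Inner input = (K'⊕ipad) ∥ m = 4c 36 36 36 36 ∥ 4c.
Inner hash: even-index sum = 184 mod 256 = 184; odd-index sum = 184 mod 256 = 184 → b8 b8.
Outer input = (K'⊕opad) ∥ inner = 26 5c 5c 5c 5c ∥ b8 b8.
Outer hash (tag): even-index sum = 406 mod 256 = 150; odd-index sum = 368 mod 256 = 112 → 96 70.

9670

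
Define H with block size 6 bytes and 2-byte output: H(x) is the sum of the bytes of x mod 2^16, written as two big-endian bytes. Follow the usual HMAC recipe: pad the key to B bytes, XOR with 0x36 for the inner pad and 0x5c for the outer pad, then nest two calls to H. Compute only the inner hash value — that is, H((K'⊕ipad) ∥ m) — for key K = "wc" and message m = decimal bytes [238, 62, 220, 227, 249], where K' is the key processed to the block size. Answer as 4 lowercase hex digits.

0552

Key "wc" = 77 63 is 2 bytes ≤ B = 6; zero-pad to 6 bytes: K' = 77 63 00 00 00 00.
K' ⊕ ipad = 41 55 36 36 36 36.
Inner input = 41 55 36 36 36 36 ∥ ee 3e dc e3 f9.
Inner hash: sum = 65+85+54+54+54+54+238+62+220+227+249 = 1362 → 05 52.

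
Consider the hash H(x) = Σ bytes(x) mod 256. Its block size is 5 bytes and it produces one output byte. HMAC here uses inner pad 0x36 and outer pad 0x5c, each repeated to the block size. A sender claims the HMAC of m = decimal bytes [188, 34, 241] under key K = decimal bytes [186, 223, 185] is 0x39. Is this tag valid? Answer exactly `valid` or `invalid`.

invalid

Key decimal bytes [186, 223, 185] = ba df b9 is 3 bytes ≤ B = 5; zero-pad to 5 bytes: K' = ba df b9 00 00.
K' ⊕ ipad = 8c e9 8f 36 36; K' ⊕ opad = e6 83 e5 5c 5c.
Inner hash: sum = 140+233+143+54+54+188+34+241 = 1087; mod 256 = 63 → 3f.
Outer hash (recomputed tag): sum = 230+131+229+92+92+63 = 837; mod 256 = 69 → 45.
Recomputed tag = 45; claimed = 39 → mismatch.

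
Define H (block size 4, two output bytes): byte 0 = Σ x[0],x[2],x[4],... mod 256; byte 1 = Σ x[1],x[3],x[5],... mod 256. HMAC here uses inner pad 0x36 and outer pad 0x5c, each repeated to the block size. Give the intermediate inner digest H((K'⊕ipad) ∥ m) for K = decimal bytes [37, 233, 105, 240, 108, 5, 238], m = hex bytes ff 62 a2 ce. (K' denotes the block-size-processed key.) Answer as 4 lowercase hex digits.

b54e

Key decimal bytes [37, 233, 105, 240, 108, 5, 238] = 25 e9 69 f0 6c 05 ee is 7 bytes > B = 4, so hash it first: H(key) = e8 de, then zero-pad to 4 bytes: K' = e8 de 00 00.
K' ⊕ ipad = de e8 36 36.
Inner input = de e8 36 36 ∥ ff 62 a2 ce.
Inner hash: even-index sum = 693 mod 256 = 181; odd-index sum = 590 mod 256 = 78 → b5 4e.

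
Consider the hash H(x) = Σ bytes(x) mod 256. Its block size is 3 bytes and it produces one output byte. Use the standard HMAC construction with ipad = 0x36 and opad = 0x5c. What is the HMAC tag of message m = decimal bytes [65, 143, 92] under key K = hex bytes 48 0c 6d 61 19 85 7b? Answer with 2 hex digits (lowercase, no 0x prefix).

Key hex bytes 48 0c 6d 61 19 85 7b is 7 bytes > B = 3, so hash it first: H(key) = 3b, then zero-pad to 3 bytes: K' = 3b 00 00.
K' ⊕ ipad = 0d 36 36.  K' ⊕ opad = 67 5c 5c.
Inner input = (K'⊕ipad) ∥ m = 0d 36 36 ∥ 41 8f 5c.
Inner hash: sum = 13+54+54+65+143+92 = 421; mod 256 = 165 → a5.
Outer input = (K'⊕opad) ∥ inner = 67 5c 5c ∥ a5.
Outer hash (tag): sum = 103+92+92+165 = 452; mod 256 = 196 → c4.

c4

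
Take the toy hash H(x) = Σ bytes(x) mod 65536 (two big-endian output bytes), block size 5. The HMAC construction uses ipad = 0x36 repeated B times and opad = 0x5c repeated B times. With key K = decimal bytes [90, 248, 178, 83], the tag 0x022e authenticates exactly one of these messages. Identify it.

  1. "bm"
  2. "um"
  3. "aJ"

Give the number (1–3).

Key decimal bytes [90, 248, 178, 83] = 5a f8 b2 53 is 4 bytes ≤ B = 5; zero-pad to 5 bytes: K' = 5a f8 b2 53 00.
K' ⊕ ipad = 6c ce 84 65 36; K' ⊕ opad = 06 a4 ee 0f 5c.
m1: inner = H(6c ce 84 65 36 62 6d) = 03 28; tag = H(06 a4 ee 0f 5c 03 28) = 022e ← matches
m2: inner = H(6c ce 84 65 36 75 6d) = 03 3b; tag = H(06 a4 ee 0f 5c 03 3b) = 0241
m3: inner = H(6c ce 84 65 36 61 4a) = 03 04; tag = H(06 a4 ee 0f 5c 03 04) = 020a

1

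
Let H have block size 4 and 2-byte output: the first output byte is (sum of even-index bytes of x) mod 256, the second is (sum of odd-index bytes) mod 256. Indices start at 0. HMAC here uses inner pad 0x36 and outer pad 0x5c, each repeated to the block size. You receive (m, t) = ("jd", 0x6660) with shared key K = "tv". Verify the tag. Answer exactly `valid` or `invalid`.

valid

Key "tv" = 74 76 is 2 bytes ≤ B = 4; zero-pad to 4 bytes: K' = 74 76 00 00.
K' ⊕ ipad = 42 40 36 36; K' ⊕ opad = 28 2a 5c 5c.
Inner hash: even-index sum = 226 mod 256 = 226; odd-index sum = 218 mod 256 = 218 → e2 da.
Outer hash (recomputed tag): even-index sum = 358 mod 256 = 102; odd-index sum = 352 mod 256 = 96 → 66 60.
Recomputed tag = 6660; claimed = 6660 → match.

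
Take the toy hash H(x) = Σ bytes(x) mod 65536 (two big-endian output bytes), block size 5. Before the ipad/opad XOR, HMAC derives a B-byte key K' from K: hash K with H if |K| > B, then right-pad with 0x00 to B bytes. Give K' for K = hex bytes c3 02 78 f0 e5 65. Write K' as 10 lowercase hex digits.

0377000000

|K| = 6 > B = 5, so first hash the key.
H(K): sum = 195+2+120+240+229+101 = 887 → 03 77.
Zero-pad H(K) = 03 77 to 5 bytes: K' = 03 77 00 00 00.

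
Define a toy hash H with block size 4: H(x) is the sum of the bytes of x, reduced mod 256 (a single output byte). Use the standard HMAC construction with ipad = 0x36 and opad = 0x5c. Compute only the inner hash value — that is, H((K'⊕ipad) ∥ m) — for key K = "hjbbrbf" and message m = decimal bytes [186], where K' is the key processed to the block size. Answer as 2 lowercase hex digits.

42

Key "hjbbrbf" = 68 6a 62 62 72 62 66 is 7 bytes > B = 4, so hash it first: H(key) = d0, then zero-pad to 4 bytes: K' = d0 00 00 00.
K' ⊕ ipad = e6 36 36 36.
Inner input = e6 36 36 36 ∥ ba.
Inner hash: sum = 230+54+54+54+186 = 578; mod 256 = 66 → 42.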